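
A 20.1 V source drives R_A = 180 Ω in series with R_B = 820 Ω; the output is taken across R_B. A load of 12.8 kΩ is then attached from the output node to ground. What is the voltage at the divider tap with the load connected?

The load sits in parallel with R_B: R_B‖R_L = (820 × 12800) / (820 + 12800) = 770.6 Ω.
V_out = 20.1 × 770.6 / (180 + 770.6) = 20.1 × 770.6/950.6 = 16.3 V.

V_out ≈ 16.3 V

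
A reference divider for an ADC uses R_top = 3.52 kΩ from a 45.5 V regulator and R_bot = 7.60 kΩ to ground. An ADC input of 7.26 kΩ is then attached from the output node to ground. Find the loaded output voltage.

V_out ≈ 23.4 V

The load sits in parallel with R_bot: R_bot‖R_L = (7.60 × 7.26) / (7.60 + 7.26) = 3.713 kΩ.
V_out = 45.5 × 3.713 / (3.52 + 3.713) = 45.5 × 3.713/7.233 = 23.4 V.
(Unloaded it would have been 31.1 V.)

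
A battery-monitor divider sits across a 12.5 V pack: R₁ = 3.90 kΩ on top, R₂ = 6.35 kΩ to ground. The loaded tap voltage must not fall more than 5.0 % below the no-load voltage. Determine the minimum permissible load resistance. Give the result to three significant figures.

Output resistance R_th = R₁‖R₂ = (3.90 × 6.35)/10.25 = 2.416 kΩ.
The fractional drop is R_th/(R_th + R_L); requiring this ≤ 0.0500 gives R_L ≥ R_th(1/0.0500 − 1) = 2.416 × 19.00 = 45.9 kΩ.

R_L(min) ≈ 45.9 kΩ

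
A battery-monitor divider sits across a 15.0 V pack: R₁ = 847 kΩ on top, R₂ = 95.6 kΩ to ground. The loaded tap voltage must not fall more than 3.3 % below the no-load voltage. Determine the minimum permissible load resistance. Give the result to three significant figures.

Output resistance R_th = R₁‖R₂ = (847 × 95.6)/942.6 = 85.90 kΩ.
The fractional drop is R_th/(R_th + R_L); requiring this ≤ 0.0330 gives R_L ≥ R_th(1/0.0330 − 1) = 85.90 × 29.30 = 2.52 MΩ.

R_L(min) ≈ 2.52 MΩ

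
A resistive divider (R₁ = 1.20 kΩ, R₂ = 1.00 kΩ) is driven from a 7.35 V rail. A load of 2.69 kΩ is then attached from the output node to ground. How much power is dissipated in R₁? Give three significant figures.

Total resistance from the source is R₁ + (R₂‖R_L) = 1.929 kΩ, so I = 7.35/1.929 kΩ = 3.810 mA.
P = I²·R₁ = (3.810 mA)² × 1.20 kΩ = 17.4 mW.

P ≈ 17.4 mW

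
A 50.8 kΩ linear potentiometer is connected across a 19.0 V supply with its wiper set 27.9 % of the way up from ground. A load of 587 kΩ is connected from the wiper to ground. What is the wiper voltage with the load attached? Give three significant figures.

The wiper splits the pot into (1−α)R = 36.63 kΩ above and αR = 14.17 kΩ below.
Lower section ‖ load = 13.84 kΩ.
V_wiper = 19.0 × 13.84/(36.63 + 13.84) = 5.21 V.

V ≈ 5.21 V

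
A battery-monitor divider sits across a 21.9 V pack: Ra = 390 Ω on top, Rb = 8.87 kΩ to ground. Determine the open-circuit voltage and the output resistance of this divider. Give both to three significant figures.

V_th = 21.0 V, R_th = 374 Ω

V_th is the open-circuit tap voltage: 21.9 × 8870/(390 + 8870) = 21.0 V.
With the supply zeroed, Ra and Rb appear in parallel from the tap: R_th = Ra‖Rb = (390 × 8870)/9260 = 374 Ω.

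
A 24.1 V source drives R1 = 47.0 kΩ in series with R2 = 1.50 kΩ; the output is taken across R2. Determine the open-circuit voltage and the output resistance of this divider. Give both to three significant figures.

V_th = 0.745 V, R_th = 1.45 kΩ

V_th is the open-circuit tap voltage: 24.1 × 1.50/(47.0 + 1.50) = 0.745 V.
With the supply zeroed, R1 and R2 appear in parallel from the tap: R_th = R1‖R2 = (47.0 × 1.50)/48.50 = 1.45 kΩ.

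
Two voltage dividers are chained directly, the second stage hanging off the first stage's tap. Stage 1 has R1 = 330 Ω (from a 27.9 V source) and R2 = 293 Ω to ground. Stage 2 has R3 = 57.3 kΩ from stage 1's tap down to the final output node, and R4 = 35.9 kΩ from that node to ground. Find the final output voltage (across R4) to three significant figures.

Stage 2 presents R3+R4 = 93200 Ω as a load on stage 1's tap.
Stage 1's lower leg becomes R2‖(R3+R4) = 292.1 Ω, so V_mid = 27.9 × 292.1/622.1 = 13.10 V.
Stage 2 is itself unloaded: V_out = V_mid × R4/(R3+R4) = 13.10 × 35900/93200 = 5.05 V.

V_out ≈ 5.05 V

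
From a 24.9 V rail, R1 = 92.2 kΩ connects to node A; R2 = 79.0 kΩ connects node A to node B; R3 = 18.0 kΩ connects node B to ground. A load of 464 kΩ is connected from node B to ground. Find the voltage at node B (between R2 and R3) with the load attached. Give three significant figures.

At node B, R3 is in parallel with the load: R3‖R_L = 17.33 kΩ.
Below node A the resistance is R2 + (R3‖R_L) = 96.33 kΩ, so V_A = 24.9 × 96.33/188.5 = 12.72 V.
Then V_B = V_A × (R3‖R_L)/(R2 + R3‖R_L) = 12.72 × 17.33/96.33 = 2.29 V.

V ≈ 2.29 V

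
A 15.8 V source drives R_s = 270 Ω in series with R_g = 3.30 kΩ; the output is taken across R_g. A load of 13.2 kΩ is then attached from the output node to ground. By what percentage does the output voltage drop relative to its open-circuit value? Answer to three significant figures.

The divider's output (Thévenin) resistance is R_s‖R_g = 249.6 Ω.
Fractional drop under load = R_th/(R_th + R_L) = 249.6 / (249.6 + 13200) = 0.01856.
So the output falls by 1.86 %.

1.86 %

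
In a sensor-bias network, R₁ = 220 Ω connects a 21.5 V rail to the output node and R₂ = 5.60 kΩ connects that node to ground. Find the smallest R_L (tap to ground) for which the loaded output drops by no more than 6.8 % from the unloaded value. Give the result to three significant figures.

Output resistance R_th = R₁‖R₂ = (220 × 5600)/5820 = 211.7 Ω.
The fractional drop is R_th/(R_th + R_L); requiring this ≤ 0.0680 gives R_L ≥ R_th(1/0.0680 − 1) = 211.7 × 13.71 = 2.90 kΩ.

R_L(min) ≈ 2.90 kΩ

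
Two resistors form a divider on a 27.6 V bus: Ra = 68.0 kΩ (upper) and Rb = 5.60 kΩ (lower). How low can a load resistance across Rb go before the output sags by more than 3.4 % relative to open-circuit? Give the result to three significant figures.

R_L(min) ≈ 147 kΩ

Output resistance R_th = Ra‖Rb = (68.0 × 5.60)/73.60 = 5.174 kΩ.
The fractional drop is R_th/(R_th + R_L); requiring this ≤ 0.0340 gives R_L ≥ R_th(1/0.0340 − 1) = 5.174 × 28.41 = 147 kΩ.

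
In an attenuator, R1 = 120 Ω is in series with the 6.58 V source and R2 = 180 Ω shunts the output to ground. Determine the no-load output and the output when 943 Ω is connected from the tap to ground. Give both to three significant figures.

Open-circuit: V = 6.58 × 180/(120 + 180) = 3.95 V.
With the load, R2 becomes R2‖R_L = 151.1 Ω, so V = 6.58 × 151.1/271.1 = 3.67 V.

Unloaded: 3.95 V; loaded: 3.67 V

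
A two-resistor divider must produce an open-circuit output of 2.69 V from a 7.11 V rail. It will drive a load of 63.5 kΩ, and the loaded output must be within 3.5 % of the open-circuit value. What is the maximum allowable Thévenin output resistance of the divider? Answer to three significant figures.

R_th ≤ 2.30 kΩ

Loading drop = R_th/(R_th + R_L) ≤ 0.0350, so R_th ≤ R_L · ε/(1−ε) = 63.5 kΩ × 0.0350/0.9650 = 2.30 kΩ.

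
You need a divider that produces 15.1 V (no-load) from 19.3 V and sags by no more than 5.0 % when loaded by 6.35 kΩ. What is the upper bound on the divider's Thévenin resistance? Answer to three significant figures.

R_th ≤ 334 Ω

Loading drop = R_th/(R_th + R_L) ≤ 0.0500, so R_th ≤ R_L · ε/(1−ε) = 6.35 kΩ × 0.0500/0.9500 = 334 Ω.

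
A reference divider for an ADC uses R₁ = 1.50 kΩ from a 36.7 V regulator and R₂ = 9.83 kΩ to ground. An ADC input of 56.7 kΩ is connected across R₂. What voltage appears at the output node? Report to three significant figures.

The load sits in parallel with R₂: R₂‖R_L = (9.83 × 56.7) / (9.83 + 56.7) = 8.378 kΩ.
V_out = 36.7 × 8.378 / (1.50 + 8.378) = 36.7 × 8.378/9.878 = 31.1 V.

V_out ≈ 31.1 V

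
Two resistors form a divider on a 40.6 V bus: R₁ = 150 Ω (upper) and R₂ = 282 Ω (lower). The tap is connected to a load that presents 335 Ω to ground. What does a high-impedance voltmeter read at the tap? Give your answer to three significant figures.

The load sits in parallel with R₂: R₂‖R_L = (282 × 335) / (282 + 335) = 153.1 Ω.
V_out = 40.6 × 153.1 / (150 + 153.1) = 40.6 × 153.1/303.1 = 20.5 V.

V_out ≈ 20.5 V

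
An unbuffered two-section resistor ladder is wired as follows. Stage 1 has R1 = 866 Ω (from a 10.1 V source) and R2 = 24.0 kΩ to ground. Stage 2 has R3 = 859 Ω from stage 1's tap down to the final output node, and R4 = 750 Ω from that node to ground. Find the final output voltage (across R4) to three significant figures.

V_out ≈ 2.99 V

Stage 2 presents R3+R4 = 1609 Ω as a load on stage 1's tap.
Stage 1's lower leg becomes R2‖(R3+R4) = 1508 Ω, so V_mid = 10.1 × 1508/2374 = 6.416 V.
Stage 2 is itself unloaded: V_out = V_mid × R4/(R3+R4) = 6.416 × 750/1609 = 2.99 V.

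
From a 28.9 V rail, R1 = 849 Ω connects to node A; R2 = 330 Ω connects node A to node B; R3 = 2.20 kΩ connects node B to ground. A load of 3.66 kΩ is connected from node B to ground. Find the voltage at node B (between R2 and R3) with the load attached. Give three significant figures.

At node B, R3 is in parallel with the load: R3‖R_L = 1374 Ω.
Below node A the resistance is R2 + (R3‖R_L) = 1704 Ω, so V_A = 28.9 × 1704/2553 = 19.29 V.
Then V_B = V_A × (R3‖R_L)/(R2 + R3‖R_L) = 19.29 × 1374/1704 = 15.6 V.

V ≈ 15.6 V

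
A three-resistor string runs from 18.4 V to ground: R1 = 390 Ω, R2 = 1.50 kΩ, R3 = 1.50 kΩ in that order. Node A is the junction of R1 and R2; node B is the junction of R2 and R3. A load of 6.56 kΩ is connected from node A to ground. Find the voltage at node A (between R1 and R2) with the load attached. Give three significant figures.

V ≈ 15.5 V

Below node A the series string R2+R3 = 3000 Ω sits in parallel with the 6560 Ω load: 2059 Ω.
V_A = 18.4 × 2059/(390 + 2059) = 15.5 V.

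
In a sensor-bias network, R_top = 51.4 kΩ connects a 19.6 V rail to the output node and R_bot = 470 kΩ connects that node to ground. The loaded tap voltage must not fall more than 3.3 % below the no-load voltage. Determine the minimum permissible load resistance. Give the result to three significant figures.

R_L(min) ≈ 1.36 MΩ

Output resistance R_th = R_top‖R_bot = (51.4 × 470)/521.4 = 46.33 kΩ.
The fractional drop is R_th/(R_th + R_L); requiring this ≤ 0.0330 gives R_L ≥ R_th(1/0.0330 − 1) = 46.33 × 29.30 = 1.36 MΩ.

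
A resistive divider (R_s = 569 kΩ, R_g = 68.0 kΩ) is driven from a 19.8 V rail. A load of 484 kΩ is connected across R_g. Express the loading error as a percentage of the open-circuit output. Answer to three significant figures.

11.2 %

Unloaded V = 19.8 × 68.0/637.0 = 2.1137 V.
Loaded: R_g‖R_L = 59.62 kΩ, giving V = 19.8 × 59.62/628.6 = 1.8780 V.
Drop = (2.1137 − 1.8780) / 2.1137 = 11.2 %.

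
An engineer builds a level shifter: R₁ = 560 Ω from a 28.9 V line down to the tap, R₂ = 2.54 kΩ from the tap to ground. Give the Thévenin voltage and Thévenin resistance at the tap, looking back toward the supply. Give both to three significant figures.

V_th = 23.7 V, R_th = 459 Ω

V_th is the open-circuit tap voltage: 28.9 × 2540/(560 + 2540) = 23.7 V.
With the supply zeroed, R₁ and R₂ appear in parallel from the tap: R_th = R₁‖R₂ = (560 × 2540)/3100 = 459 Ω.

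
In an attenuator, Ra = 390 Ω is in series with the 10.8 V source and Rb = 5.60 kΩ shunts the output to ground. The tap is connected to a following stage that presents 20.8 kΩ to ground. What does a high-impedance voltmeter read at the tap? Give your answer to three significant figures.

The load sits in parallel with Rb: Rb‖R_L = (5600 × 20800) / (5600 + 20800) = 4412 Ω.
V_out = 10.8 × 4412 / (390 + 4412) = 10.8 × 4412/4802 = 9.92 V.

V_out ≈ 9.92 V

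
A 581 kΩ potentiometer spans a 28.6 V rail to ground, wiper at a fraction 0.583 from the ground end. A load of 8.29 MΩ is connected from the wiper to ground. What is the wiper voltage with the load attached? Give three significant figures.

V ≈ 16.4 V

The wiper splits the pot into (1−α)R = 242.3 kΩ above and αR = 338.7 kΩ below.
Lower section ‖ load = 325.4 kΩ.
V_wiper = 28.6 × 325.4/(242.3 + 325.4) = 16.4 V.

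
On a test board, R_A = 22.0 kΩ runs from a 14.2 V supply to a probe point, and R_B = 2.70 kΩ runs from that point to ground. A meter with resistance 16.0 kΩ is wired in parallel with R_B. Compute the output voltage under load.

The load sits in parallel with R_B: R_B‖R_L = (2.70 × 16.0) / (2.70 + 16.0) = 2.310 kΩ.
V_out = 14.2 × 2.310 / (22.0 + 2.310) = 14.2 × 2.310/24.31 = 1.35 V.

V_out ≈ 1.35 V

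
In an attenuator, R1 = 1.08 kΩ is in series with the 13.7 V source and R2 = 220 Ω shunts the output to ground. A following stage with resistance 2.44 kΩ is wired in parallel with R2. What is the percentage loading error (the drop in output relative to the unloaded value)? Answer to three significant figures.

The divider's output (Thévenin) resistance is R1‖R2 = 182.8 Ω.
Fractional drop under load = R_th/(R_th + R_L) = 182.8 / (182.8 + 2440) = 0.06969.
So the output falls by 6.97 %.

6.97 %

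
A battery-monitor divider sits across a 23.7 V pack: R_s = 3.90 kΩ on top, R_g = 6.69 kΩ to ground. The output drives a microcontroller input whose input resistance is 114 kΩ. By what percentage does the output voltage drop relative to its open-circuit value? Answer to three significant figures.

2.12 %

The divider's output (Thévenin) resistance is R_s‖R_g = 2.464 kΩ.
Fractional drop under load = R_th/(R_th + R_L) = 2.464 / (2.464 + 114) = 0.02115.
So the output falls by 2.12 %.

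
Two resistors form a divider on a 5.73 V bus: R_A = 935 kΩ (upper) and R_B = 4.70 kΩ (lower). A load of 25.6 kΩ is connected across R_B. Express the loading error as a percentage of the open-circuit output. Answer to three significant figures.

15.4 %

Unloaded V = 5.73 × 4.70/939.7 = 0.02866 V.
Loaded: R_B‖R_L = 3.971 kΩ, giving V = 5.73 × 3.971/939.0 = 0.02423 V.
Drop = (0.02866 − 0.02423) / 0.02866 = 15.4 %.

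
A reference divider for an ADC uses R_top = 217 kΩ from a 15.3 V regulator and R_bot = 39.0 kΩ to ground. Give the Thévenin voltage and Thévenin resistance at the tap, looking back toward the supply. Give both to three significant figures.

V_th = 2.33 V, R_th = 33.1 kΩ

V_th is the open-circuit tap voltage: 15.3 × 39.0/(217 + 39.0) = 2.33 V.
With the supply zeroed, R_top and R_bot appear in parallel from the tap: R_th = R_top‖R_bot = (217 × 39.0)/256.0 = 33.1 kΩ.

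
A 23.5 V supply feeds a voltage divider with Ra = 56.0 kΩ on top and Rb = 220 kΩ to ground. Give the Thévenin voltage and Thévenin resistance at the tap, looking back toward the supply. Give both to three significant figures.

V_th is the open-circuit tap voltage: 23.5 × 220/(56.0 + 220) = 18.7 V.
With the supply zeroed, Ra and Rb appear in parallel from the tap: R_th = Ra‖Rb = (56.0 × 220)/276.0 = 44.6 kΩ.

V_th = 18.7 V, R_th = 44.6 kΩ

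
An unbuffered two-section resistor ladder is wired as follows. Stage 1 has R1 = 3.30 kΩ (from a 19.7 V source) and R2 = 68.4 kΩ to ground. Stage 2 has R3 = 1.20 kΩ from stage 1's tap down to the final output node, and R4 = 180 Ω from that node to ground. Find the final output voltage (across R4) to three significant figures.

Stage 2 presents R3+R4 = 1380 Ω as a load on stage 1's tap.
Stage 1's lower leg becomes R2‖(R3+R4) = 1353 Ω, so V_mid = 19.7 × 1353/4653 = 5.727 V.
Stage 2 is itself unloaded: V_out = V_mid × R4/(R3+R4) = 5.727 × 180/1380 = 0.747 V.

V_out ≈ 0.747 V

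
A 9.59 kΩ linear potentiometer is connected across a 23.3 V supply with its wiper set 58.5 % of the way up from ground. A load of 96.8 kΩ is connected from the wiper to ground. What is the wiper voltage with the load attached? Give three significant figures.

V ≈ 13.3 V

The wiper splits the pot into (1−α)R = 3.980 kΩ above and αR = 5.610 kΩ below.
Lower section ‖ load = 5.303 kΩ.
V_wiper = 23.3 × 5.303/(3.980 + 5.303) = 13.3 V.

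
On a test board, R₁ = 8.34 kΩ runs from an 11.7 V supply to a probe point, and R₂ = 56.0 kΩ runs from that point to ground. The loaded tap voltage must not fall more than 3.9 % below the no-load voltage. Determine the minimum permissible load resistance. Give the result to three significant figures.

R_L(min) ≈ 179 kΩ

Output resistance R_th = R₁‖R₂ = (8.34 × 56.0)/64.34 = 7.259 kΩ.
The fractional drop is R_th/(R_th + R_L); requiring this ≤ 0.0390 gives R_L ≥ R_th(1/0.0390 − 1) = 7.259 × 24.64 = 179 kΩ.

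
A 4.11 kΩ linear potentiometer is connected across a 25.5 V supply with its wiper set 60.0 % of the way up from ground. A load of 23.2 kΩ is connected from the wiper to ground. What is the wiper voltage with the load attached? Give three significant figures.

The wiper splits the pot into (1−α)R = 1.644 kΩ above and αR = 2.466 kΩ below.
Lower section ‖ load = 2.229 kΩ.
V_wiper = 25.5 × 2.229/(1.644 + 2.229) = 14.7 V.

V ≈ 14.7 V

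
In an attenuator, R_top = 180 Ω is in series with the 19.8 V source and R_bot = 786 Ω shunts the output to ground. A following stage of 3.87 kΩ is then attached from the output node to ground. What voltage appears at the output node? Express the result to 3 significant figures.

The load sits in parallel with R_bot: R_bot‖R_L = (786 × 3870) / (786 + 3870) = 653.3 Ω.
V_out = 19.8 × 653.3 / (180 + 653.3) = 19.8 × 653.3/833.3 = 15.5 V.

V_out ≈ 15.5 V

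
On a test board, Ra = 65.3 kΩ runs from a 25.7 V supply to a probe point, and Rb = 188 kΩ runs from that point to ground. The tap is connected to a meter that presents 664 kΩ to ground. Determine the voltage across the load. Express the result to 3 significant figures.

V_out ≈ 17.8 V

The load sits in parallel with Rb: Rb‖R_L = (188 × 664) / (188 + 664) = 146.5 kΩ.
V_out = 25.7 × 146.5 / (65.3 + 146.5) = 25.7 × 146.5/211.8 = 17.8 V.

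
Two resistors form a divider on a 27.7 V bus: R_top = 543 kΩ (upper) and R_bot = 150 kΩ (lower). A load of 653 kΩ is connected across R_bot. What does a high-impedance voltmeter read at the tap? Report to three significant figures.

V_out ≈ 5.08 V

The load sits in parallel with R_bot: R_bot‖R_L = (150 × 653) / (150 + 653) = 122.0 kΩ.
V_out = 27.7 × 122.0 / (543 + 122.0) = 27.7 × 122.0/665.0 = 5.08 V.
(Unloaded it would have been 6.00 V.)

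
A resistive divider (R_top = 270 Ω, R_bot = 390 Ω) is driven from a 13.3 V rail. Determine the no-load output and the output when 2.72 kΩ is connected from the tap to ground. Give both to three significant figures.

Unloaded: 7.86 V; loaded: 7.42 V

Open-circuit: V = 13.3 × 390/(270 + 390) = 7.86 V.
With the load, R_bot becomes R_bot‖R_L = 341.1 Ω, so V = 13.3 × 341.1/611.1 = 7.42 V.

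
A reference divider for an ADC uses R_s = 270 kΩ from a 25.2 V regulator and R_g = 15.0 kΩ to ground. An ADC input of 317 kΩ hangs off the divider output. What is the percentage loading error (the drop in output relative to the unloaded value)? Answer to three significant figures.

The divider's output (Thévenin) resistance is R_s‖R_g = 14.21 kΩ.
Fractional drop under load = R_th/(R_th + R_L) = 14.21 / (14.21 + 317) = 0.04290.
So the output falls by 4.29 %.

4.29 %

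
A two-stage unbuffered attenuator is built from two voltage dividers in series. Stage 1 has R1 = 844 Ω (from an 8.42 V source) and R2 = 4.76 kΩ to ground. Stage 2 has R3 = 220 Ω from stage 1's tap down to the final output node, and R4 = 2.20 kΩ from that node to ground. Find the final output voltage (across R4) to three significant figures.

Stage 2 presents R3+R4 = 2420 Ω as a load on stage 1's tap.
Stage 1's lower leg becomes R2‖(R3+R4) = 1604 Ω, so V_mid = 8.42 × 1604/2448 = 5.517 V.
Stage 2 is itself unloaded: V_out = V_mid × R4/(R3+R4) = 5.517 × 2200/2420 = 5.02 V.

V_out ≈ 5.02 V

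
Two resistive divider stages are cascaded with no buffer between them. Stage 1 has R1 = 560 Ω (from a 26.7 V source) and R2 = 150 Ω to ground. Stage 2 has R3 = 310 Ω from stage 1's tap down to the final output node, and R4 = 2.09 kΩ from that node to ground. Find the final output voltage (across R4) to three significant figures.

V_out ≈ 4.68 V

Stage 2 presents R3+R4 = 2400 Ω as a load on stage 1's tap.
Stage 1's lower leg becomes R2‖(R3+R4) = 141.2 Ω, so V_mid = 26.7 × 141.2/701.2 = 5.376 V.
Stage 2 is itself unloaded: V_out = V_mid × R4/(R3+R4) = 5.376 × 2090/2400 = 4.68 V.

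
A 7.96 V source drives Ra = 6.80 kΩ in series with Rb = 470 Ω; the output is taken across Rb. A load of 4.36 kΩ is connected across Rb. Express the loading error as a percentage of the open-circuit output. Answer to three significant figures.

9.16 %

Unloaded V = 7.96 × 470/7270 = 0.51461 V.
Loaded: Rb‖R_L = 424.3 Ω, giving V = 7.96 × 424.3/7224 = 0.46747 V.
Drop = (0.51461 − 0.46747) / 0.51461 = 9.16 %.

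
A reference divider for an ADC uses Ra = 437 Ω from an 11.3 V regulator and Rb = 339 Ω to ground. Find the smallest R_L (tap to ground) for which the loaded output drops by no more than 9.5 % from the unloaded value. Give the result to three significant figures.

R_L(min) ≈ 1.82 kΩ

Output resistance R_th = Ra‖Rb = (437 × 339)/776.0 = 190.9 Ω.
The fractional drop is R_th/(R_th + R_L); requiring this ≤ 0.0950 gives R_L ≥ R_th(1/0.0950 − 1) = 190.9 × 9.526 = 1.82 kΩ.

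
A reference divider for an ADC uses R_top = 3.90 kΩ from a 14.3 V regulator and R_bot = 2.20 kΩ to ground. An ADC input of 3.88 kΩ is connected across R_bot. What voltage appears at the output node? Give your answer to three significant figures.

V_out ≈ 3.79 V

The load sits in parallel with R_bot: R_bot‖R_L = (2.20 × 3.88) / (2.20 + 3.88) = 1.404 kΩ.
V_out = 14.3 × 1.404 / (3.90 + 1.404) = 14.3 × 1.404/5.304 = 3.79 V.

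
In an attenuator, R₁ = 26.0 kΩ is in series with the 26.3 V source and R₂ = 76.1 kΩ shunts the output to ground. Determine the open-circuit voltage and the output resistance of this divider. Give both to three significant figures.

V_th = 19.6 V, R_th = 19.4 kΩ

V_th is the open-circuit tap voltage: 26.3 × 76.1/(26.0 + 76.1) = 19.6 V.
With the supply zeroed, R₁ and R₂ appear in parallel from the tap: R_th = R₁‖R₂ = (26.0 × 76.1)/102.1 = 19.4 kΩ.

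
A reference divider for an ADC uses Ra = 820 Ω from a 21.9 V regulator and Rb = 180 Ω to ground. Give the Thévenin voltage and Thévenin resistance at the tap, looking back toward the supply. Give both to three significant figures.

V_th is the open-circuit tap voltage: 21.9 × 180/(820 + 180) = 3.94 V.
With the supply zeroed, Ra and Rb appear in parallel from the tap: R_th = Ra‖Rb = (820 × 180)/1000 = 148 Ω.

V_th = 3.94 V, R_th = 148 Ω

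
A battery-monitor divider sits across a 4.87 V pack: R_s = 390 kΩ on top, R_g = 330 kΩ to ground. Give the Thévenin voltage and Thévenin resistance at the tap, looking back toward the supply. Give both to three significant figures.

V_th is the open-circuit tap voltage: 4.87 × 330/(390 + 330) = 2.23 V.
With the supply zeroed, R_s and R_g appear in parallel from the tap: R_th = R_s‖R_g = (390 × 330)/720.0 = 179 kΩ.

V_th = 2.23 V, R_th = 179 kΩ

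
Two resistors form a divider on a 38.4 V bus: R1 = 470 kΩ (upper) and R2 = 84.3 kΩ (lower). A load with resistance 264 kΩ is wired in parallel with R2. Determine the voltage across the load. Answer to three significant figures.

V_out ≈ 4.60 V

The load sits in parallel with R2: R2‖R_L = (84.3 × 264) / (84.3 + 264) = 63.90 kΩ.
V_out = 38.4 × 63.90 / (470 + 63.90) = 38.4 × 63.90/533.9 = 4.60 V.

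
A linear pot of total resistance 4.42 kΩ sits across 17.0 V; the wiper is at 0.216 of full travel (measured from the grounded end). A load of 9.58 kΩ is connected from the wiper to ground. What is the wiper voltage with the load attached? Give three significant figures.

The wiper splits the pot into (1−α)R = 3465 Ω above and αR = 954.7 Ω below.
Lower section ‖ load = 868.2 Ω.
V_wiper = 17.0 × 868.2/(3465 + 868.2) = 3.41 V.

V ≈ 3.41 V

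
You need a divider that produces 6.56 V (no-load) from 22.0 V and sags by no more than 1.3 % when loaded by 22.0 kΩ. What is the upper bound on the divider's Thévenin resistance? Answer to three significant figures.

Loading drop = R_th/(R_th + R_L) ≤ 0.0130, so R_th ≤ R_L · ε/(1−ε) = 22.0 kΩ × 0.0130/0.9870 = 290 Ω.

R_th ≤ 290 Ω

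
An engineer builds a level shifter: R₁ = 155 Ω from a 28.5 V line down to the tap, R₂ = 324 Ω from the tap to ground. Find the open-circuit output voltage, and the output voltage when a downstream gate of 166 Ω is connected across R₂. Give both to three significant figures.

Open-circuit: V = 28.5 × 324/(155 + 324) = 19.3 V.
With the load, R₂ becomes R₂‖R_L = 109.8 Ω, so V = 28.5 × 109.8/264.8 = 11.8 V.

Unloaded: 19.3 V; loaded: 11.8 V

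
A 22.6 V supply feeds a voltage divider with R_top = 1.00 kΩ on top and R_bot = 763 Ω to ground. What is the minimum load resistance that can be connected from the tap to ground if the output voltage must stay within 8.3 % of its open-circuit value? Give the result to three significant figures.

Output resistance R_th = R_top‖R_bot = (1000 × 763)/1763 = 432.8 Ω.
The fractional drop is R_th/(R_th + R_L); requiring this ≤ 0.0830 gives R_L ≥ R_th(1/0.0830 − 1) = 432.8 × 11.05 = 4.78 kΩ.

R_L(min) ≈ 4.78 kΩ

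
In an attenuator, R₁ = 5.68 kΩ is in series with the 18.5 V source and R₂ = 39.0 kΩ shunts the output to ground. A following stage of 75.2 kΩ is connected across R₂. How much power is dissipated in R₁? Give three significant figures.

P ≈ 1.98 mW

Total resistance from the source is R₁ + (R₂‖R_L) = 31.36 kΩ, so I = 18.5/31.36 kΩ = 0.5899 mA.
P = I²·R₁ = (0.5899 mA)² × 5.68 kΩ = 1.98 mW.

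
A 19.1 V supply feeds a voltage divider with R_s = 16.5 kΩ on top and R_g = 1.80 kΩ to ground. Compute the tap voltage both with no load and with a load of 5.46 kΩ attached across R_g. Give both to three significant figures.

Unloaded: 1.88 V; loaded: 1.45 V

Open-circuit: V = 19.1 × 1.80/(16.5 + 1.80) = 1.88 V.
With the load, R_g becomes R_g‖R_L = 1.354 kΩ, so V = 19.1 × 1.354/17.85 = 1.45 V.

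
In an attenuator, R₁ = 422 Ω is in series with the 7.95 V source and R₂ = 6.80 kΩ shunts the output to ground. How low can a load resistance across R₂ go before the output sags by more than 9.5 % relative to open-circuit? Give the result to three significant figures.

R_L(min) ≈ 3.79 kΩ

Output resistance R_th = R₁‖R₂ = (422 × 6800)/7222 = 397.3 Ω.
The fractional drop is R_th/(R_th + R_L); requiring this ≤ 0.0950 gives R_L ≥ R_th(1/0.0950 − 1) = 397.3 × 9.526 = 3.79 kΩ.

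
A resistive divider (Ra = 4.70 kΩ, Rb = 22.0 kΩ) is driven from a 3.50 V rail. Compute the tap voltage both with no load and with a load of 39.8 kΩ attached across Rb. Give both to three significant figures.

Unloaded: 2.88 V; loaded: 2.63 V

Open-circuit: V = 3.50 × 22.0/(4.70 + 22.0) = 2.88 V.
With the load, Rb becomes Rb‖R_L = 14.17 kΩ, so V = 3.50 × 14.17/18.87 = 2.63 V.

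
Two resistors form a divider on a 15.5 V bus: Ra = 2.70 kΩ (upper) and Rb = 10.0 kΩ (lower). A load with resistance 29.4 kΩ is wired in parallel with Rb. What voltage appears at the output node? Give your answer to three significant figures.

V_out ≈ 11.4 V

The load sits in parallel with Rb: Rb‖R_L = (10.0 × 29.4) / (10.0 + 29.4) = 7.462 kΩ.
V_out = 15.5 × 7.462 / (2.70 + 7.462) = 15.5 × 7.462/10.16 = 11.4 V.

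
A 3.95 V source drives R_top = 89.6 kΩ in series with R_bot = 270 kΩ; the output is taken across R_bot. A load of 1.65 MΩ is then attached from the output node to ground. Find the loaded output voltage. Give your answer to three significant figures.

V_out ≈ 2.85 V

The load sits in parallel with R_bot: R_bot‖R_L = (270 × 1650) / (270 + 1650) = 232.0 kΩ.
V_out = 3.95 × 232.0 / (89.6 + 232.0) = 3.95 × 232.0/321.6 = 2.85 V.
(Unloaded it would have been 2.97 V.)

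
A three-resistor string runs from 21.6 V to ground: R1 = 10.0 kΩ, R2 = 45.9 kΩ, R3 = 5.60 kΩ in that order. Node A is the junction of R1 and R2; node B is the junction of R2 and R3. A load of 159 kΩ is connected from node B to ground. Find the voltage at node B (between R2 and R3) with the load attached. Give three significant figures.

V ≈ 1.91 V

At node B, R3 is in parallel with the load: R3‖R_L = 5.409 kΩ.
Below node A the resistance is R2 + (R3‖R_L) = 51.31 kΩ, so V_A = 21.6 × 51.31/61.31 = 18.08 V.
Then V_B = V_A × (R3‖R_L)/(R2 + R3‖R_L) = 18.08 × 5.409/51.31 = 1.91 V.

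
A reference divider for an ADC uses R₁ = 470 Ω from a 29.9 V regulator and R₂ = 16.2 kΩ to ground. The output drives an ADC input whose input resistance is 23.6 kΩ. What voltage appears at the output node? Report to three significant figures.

The load sits in parallel with R₂: R₂‖R_L = (16200 × 23600) / (16200 + 23600) = 9606 Ω.
V_out = 29.9 × 9606 / (470 + 9606) = 29.9 × 9606/10080 = 28.5 V.

V_out ≈ 28.5 V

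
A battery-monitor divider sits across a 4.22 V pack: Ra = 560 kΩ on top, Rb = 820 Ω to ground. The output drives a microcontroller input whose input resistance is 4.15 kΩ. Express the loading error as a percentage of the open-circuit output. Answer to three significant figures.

16.5 %

Unloaded V = 4.22 × 820/560800 = 0.006170 V.
Loaded: Rb‖R_L = 684.7 Ω, giving V = 4.22 × 684.7/560700 = 0.005153 V.
Drop = (0.006170 − 0.005153) / 0.006170 = 16.5 %.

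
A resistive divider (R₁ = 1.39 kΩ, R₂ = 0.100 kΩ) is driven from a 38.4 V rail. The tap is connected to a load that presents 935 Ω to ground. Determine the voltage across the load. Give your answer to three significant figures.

The load sits in parallel with R₂: R₂‖R_L = (100 × 935) / (100 + 935) = 90.34 Ω.
V_out = 38.4 × 90.34 / (1390 + 90.34) = 38.4 × 90.34/1480 = 2.34 V.

V_out ≈ 2.34 V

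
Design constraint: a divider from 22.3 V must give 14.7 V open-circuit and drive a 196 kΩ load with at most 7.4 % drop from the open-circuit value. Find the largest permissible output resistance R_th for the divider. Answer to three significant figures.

R_th ≤ 15.7 kΩ

Loading drop = R_th/(R_th + R_L) ≤ 0.0740, so R_th ≤ R_L · ε/(1−ε) = 196 kΩ × 0.0740/0.9260 = 15.7 kΩ.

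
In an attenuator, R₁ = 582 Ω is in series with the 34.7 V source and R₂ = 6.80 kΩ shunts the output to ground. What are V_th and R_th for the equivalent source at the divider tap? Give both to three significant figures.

V_th is the open-circuit tap voltage: 34.7 × 6800/(582 + 6800) = 32.0 V.
With the supply zeroed, R₁ and R₂ appear in parallel from the tap: R_th = R₁‖R₂ = (582 × 6800)/7382 = 536 Ω.

V_th = 32.0 V, R_th = 536 Ω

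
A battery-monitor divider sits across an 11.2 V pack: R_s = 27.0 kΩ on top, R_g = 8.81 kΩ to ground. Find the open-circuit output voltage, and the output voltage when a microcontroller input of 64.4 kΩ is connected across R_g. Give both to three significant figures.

Unloaded: 2.76 V; loaded: 2.50 V

Open-circuit: V = 11.2 × 8.81/(27.0 + 8.81) = 2.76 V.
With the load, R_g becomes R_g‖R_L = 7.750 kΩ, so V = 11.2 × 7.750/34.75 = 2.50 V.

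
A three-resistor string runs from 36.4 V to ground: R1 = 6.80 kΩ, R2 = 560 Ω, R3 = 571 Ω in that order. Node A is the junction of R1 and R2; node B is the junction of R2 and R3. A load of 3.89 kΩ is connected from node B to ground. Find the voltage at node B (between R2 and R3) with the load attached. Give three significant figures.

V ≈ 2.31 V

At node B, R3 is in parallel with the load: R3‖R_L = 497.9 Ω.
Below node A the resistance is R2 + (R3‖R_L) = 1058 Ω, so V_A = 36.4 × 1058/7858 = 4.901 V.
Then V_B = V_A × (R3‖R_L)/(R2 + R3‖R_L) = 4.901 × 497.9/1058 = 2.31 V.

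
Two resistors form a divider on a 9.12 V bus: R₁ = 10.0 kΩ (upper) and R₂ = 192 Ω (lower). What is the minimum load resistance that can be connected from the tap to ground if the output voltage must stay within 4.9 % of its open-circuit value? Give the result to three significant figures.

R_L(min) ≈ 3.66 kΩ

Output resistance R_th = R₁‖R₂ = (10000 × 192)/10190 = 188.4 Ω.
The fractional drop is R_th/(R_th + R_L); requiring this ≤ 0.0490 gives R_L ≥ R_th(1/0.0490 − 1) = 188.4 × 19.41 = 3.66 kΩ.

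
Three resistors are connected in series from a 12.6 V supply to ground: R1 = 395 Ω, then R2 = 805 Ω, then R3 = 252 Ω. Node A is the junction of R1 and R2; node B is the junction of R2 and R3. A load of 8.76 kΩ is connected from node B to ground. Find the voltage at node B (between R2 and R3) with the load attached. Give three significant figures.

V ≈ 2.14 V

At node B, R3 is in parallel with the load: R3‖R_L = 245.0 Ω.
Below node A the resistance is R2 + (R3‖R_L) = 1050 Ω, so V_A = 12.6 × 1050/1445 = 9.156 V.
Then V_B = V_A × (R3‖R_L)/(R2 + R3‖R_L) = 9.156 × 245.0/1050 = 2.14 V.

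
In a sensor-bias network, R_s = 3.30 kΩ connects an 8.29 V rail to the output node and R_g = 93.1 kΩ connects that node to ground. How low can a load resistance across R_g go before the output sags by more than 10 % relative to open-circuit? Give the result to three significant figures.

Output resistance R_th = R_s‖R_g = (3.30 × 93.1)/96.40 = 3.187 kΩ.
The fractional drop is R_th/(R_th + R_L); requiring this ≤ 0.100 gives R_L ≥ R_th(1/0.100 − 1) = 3.187 × 9.000 = 28.7 kΩ.

R_L(min) ≈ 28.7 kΩ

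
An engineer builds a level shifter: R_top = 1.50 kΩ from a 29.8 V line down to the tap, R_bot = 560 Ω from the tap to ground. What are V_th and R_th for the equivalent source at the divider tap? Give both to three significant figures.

V_th is the open-circuit tap voltage: 29.8 × 560/(1500 + 560) = 8.10 V.
With the supply zeroed, R_top and R_bot appear in parallel from the tap: R_th = R_top‖R_bot = (1500 × 560)/2060 = 408 Ω.

V_th = 8.10 V, R_th = 408 Ω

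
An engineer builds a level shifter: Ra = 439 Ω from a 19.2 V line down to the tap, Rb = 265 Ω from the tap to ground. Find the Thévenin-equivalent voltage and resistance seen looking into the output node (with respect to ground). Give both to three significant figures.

V_th is the open-circuit tap voltage: 19.2 × 265/(439 + 265) = 7.23 V.
With the supply zeroed, Ra and Rb appear in parallel from the tap: R_th = Ra‖Rb = (439 × 265)/704.0 = 165 Ω.

V_th = 7.23 V, R_th = 165 Ω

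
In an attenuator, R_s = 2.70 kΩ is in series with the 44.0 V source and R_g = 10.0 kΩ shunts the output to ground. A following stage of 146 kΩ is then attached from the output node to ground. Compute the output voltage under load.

V_out ≈ 34.1 V

The load sits in parallel with R_g: R_g‖R_L = (10.0 × 146) / (10.0 + 146) = 9.359 kΩ.
V_out = 44.0 × 9.359 / (2.70 + 9.359) = 44.0 × 9.359/12.06 = 34.1 V.
(Unloaded it would have been 34.6 V.)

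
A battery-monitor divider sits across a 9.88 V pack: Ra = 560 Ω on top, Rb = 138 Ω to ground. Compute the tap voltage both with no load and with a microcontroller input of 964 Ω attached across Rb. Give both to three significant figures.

Unloaded: 1.95 V; loaded: 1.75 V

Open-circuit: V = 9.88 × 138/(560 + 138) = 1.95 V.
With the load, Rb becomes Rb‖R_L = 120.7 Ω, so V = 9.88 × 120.7/680.7 = 1.75 V.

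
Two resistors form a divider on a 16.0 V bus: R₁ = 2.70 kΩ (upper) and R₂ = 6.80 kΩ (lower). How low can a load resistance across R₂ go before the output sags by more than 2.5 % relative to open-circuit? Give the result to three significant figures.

R_L(min) ≈ 75.4 kΩ

Output resistance R_th = R₁‖R₂ = (2.70 × 6.80)/9.500 = 1.933 kΩ.
The fractional drop is R_th/(R_th + R_L); requiring this ≤ 0.0250 gives R_L ≥ R_th(1/0.0250 − 1) = 1.933 × 39.00 = 75.4 kΩ.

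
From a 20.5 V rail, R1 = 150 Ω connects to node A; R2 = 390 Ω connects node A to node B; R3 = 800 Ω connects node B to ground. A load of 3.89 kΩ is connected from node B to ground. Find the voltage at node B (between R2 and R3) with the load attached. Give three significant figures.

V ≈ 11.3 V

At node B, R3 is in parallel with the load: R3‖R_L = 663.5 Ω.
Below node A the resistance is R2 + (R3‖R_L) = 1054 Ω, so V_A = 20.5 × 1054/1204 = 17.95 V.
Then V_B = V_A × (R3‖R_L)/(R2 + R3‖R_L) = 17.95 × 663.5/1054 = 11.3 V.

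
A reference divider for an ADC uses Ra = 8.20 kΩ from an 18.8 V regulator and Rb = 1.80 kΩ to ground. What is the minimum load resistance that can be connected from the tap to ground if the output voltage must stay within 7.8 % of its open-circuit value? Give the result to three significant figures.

Output resistance R_th = Ra‖Rb = (8.20 × 1.80)/10.00 = 1.476 kΩ.
The fractional drop is R_th/(R_th + R_L); requiring this ≤ 0.0780 gives R_L ≥ R_th(1/0.0780 − 1) = 1.476 × 11.82 = 17.4 kΩ.

R_L(min) ≈ 17.4 kΩ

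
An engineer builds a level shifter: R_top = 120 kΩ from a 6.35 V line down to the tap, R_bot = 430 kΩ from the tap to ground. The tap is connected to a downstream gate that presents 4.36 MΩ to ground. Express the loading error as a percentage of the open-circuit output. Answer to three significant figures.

The divider's output (Thévenin) resistance is R_top‖R_bot = 93.82 kΩ.
Fractional drop under load = R_th/(R_th + R_L) = 93.82 / (93.82 + 4360) = 0.02106.
So the output falls by 2.11 %.

2.11 %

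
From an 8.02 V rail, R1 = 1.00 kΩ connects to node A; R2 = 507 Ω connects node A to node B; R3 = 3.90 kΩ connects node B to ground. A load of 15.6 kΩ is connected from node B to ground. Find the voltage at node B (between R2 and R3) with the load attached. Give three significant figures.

At node B, R3 is in parallel with the load: R3‖R_L = 3120 Ω.
Below node A the resistance is R2 + (R3‖R_L) = 3627 Ω, so V_A = 8.02 × 3627/4627 = 6.287 V.
Then V_B = V_A × (R3‖R_L)/(R2 + R3‖R_L) = 6.287 × 3120/3627 = 5.41 V.

V ≈ 5.41 V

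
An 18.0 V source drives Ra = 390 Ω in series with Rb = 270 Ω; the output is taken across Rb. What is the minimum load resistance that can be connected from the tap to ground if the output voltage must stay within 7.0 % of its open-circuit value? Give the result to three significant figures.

R_L(min) ≈ 2.12 kΩ

Output resistance R_th = Ra‖Rb = (390 × 270)/660.0 = 159.5 Ω.
The fractional drop is R_th/(R_th + R_L); requiring this ≤ 0.0700 gives R_L ≥ R_th(1/0.0700 − 1) = 159.5 × 13.29 = 2.12 kΩ.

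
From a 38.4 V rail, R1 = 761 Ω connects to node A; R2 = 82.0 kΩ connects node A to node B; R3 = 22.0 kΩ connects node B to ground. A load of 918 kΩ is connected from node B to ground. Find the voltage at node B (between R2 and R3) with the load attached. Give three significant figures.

At node B, R3 is in parallel with the load: R3‖R_L = 21490 Ω.
Below node A the resistance is R2 + (R3‖R_L) = 103500 Ω, so V_A = 38.4 × 103500/104200 = 38.12 V.
Then V_B = V_A × (R3‖R_L)/(R2 + R3‖R_L) = 38.12 × 21490/103500 = 7.91 V.

V ≈ 7.91 V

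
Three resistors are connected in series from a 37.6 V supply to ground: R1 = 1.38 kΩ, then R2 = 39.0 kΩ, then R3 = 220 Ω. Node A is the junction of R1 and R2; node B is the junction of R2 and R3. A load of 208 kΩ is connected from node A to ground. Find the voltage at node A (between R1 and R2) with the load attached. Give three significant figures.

Below node A the series string R2+R3 = 39220 Ω sits in parallel with the 208000 Ω load: 33000 Ω.
V_A = 37.6 × 33000/(1380 + 33000) = 36.1 V.

V ≈ 36.1 V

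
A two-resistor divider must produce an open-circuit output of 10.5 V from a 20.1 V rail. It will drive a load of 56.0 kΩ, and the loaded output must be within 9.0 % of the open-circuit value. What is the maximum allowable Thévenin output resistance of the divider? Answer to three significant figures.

Loading drop = R_th/(R_th + R_L) ≤ 0.0900, so R_th ≤ R_L · ε/(1−ε) = 56.0 kΩ × 0.0900/0.9100 = 5.54 kΩ.
(Any R1, R2 with R2/(R1+R2) = 0.522 and R1‖R2 ≤ 5.54 kΩ will meet the spec.)

R_th ≤ 5.54 kΩ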